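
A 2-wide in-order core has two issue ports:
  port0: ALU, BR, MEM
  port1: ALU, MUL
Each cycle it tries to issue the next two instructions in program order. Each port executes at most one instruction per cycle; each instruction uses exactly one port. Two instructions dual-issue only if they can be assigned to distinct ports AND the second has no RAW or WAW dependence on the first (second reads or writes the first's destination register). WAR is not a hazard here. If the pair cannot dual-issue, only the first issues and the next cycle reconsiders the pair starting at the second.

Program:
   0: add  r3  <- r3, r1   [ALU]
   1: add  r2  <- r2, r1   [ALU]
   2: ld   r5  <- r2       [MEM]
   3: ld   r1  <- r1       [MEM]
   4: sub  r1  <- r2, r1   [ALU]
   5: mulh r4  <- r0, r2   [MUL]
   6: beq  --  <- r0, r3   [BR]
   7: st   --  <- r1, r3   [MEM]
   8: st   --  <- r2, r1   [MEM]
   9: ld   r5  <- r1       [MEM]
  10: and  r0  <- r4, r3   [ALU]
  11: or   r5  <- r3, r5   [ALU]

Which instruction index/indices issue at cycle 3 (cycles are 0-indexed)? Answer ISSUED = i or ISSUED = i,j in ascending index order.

ISSUED = 4,5

c0: i0/i1 add.ALU;add.ALU  2-wide
c1: i2 ld.MEM  no-port MEM/MEM
c2: i3 ld.MEM  RAW+WAW r1
c3: i4/i5 sub.ALU;mulh.MUL  2-wide
c4: i6 beq.BR  no-port BR/MEM
c5: i7 st.MEM  no-port MEM/MEM
c6: i8 st.MEM  no-port MEM/MEM
c7: i9/i10 ld.MEM;and.ALU  2-wide
c8: i11 or.ALU  tail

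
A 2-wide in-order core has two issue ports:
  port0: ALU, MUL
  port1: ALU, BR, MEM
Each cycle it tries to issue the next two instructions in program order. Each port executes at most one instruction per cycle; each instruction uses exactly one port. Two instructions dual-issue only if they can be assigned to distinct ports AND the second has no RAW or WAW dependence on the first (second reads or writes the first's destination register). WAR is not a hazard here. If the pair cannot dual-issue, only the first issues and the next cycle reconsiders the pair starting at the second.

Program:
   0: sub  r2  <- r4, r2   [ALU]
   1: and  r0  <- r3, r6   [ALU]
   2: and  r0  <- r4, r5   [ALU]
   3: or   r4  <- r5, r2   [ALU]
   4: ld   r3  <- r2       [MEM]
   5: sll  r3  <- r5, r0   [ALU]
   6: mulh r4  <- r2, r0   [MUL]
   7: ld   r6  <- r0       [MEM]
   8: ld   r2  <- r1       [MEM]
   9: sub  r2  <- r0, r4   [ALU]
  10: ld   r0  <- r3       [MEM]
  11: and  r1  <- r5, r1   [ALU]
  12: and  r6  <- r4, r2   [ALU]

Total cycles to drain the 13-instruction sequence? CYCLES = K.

#0 head=0: sub/and i0/i1 dual
#1 head=2: and/or i2/i3 dual
#2 head=4: ld i4 WAW r3
#3 head=5: sll/mulh i5/i6 dual
#4 head=7: ld i7 no-port MEM/MEM
#5 head=8: ld i8 WAW r2
#6 head=9: sub/ld i9/i10 dual
#7 head=11: and/and i11/i12 dual

CYCLES = 8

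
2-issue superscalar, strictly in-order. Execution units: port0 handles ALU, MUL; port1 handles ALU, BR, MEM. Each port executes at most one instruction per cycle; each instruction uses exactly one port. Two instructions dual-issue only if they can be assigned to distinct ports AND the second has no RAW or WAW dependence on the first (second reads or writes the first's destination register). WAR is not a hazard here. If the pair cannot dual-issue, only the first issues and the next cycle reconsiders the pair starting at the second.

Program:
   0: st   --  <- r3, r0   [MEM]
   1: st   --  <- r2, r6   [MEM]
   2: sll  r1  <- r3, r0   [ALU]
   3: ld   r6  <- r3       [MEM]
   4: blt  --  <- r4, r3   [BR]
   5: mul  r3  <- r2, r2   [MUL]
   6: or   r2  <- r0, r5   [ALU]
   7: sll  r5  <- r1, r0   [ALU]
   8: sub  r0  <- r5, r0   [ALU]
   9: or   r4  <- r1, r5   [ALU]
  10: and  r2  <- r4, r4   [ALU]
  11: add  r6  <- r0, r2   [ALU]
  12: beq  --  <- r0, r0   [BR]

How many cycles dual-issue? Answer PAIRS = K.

PAIRS = 5

c0: i0 st  no-port MEM/MEM
c1: i1,i2 st sll  2-wide
c2: i3 ld  no-port MEM/BR
c3: i4,i5 blt mul  2-wide
c4: i6,i7 or sll  2-wide
c5: i8,i9 sub or  2-wide
c6: i10 and  RAW r2
c7: i11,i12 add beq  2-wide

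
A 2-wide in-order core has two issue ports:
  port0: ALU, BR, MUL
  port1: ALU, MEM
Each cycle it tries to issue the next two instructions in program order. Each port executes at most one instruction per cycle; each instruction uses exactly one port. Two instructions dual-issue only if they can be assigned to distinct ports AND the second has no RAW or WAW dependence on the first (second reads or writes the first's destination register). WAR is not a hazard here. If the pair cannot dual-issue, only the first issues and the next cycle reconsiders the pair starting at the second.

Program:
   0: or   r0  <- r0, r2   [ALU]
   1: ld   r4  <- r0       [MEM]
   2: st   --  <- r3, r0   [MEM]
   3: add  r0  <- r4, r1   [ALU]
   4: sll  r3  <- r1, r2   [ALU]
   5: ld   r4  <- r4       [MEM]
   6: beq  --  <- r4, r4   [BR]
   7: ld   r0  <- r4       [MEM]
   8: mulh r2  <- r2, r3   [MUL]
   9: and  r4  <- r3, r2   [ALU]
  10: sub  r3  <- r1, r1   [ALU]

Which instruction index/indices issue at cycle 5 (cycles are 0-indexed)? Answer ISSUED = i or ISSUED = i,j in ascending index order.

ISSUED = 8

#0 head=0: or i0 RAW r0
#1 head=1: ld i1 no-port MEM/MEM
#2 head=2: st/add i2,i3 dual
#3 head=4: sll/ld i4,i5 dual
#4 head=6: beq/ld i6,i7 dual
#5 head=8: mulh i8 RAW r2
#6 head=9: and/sub i9,i10 dual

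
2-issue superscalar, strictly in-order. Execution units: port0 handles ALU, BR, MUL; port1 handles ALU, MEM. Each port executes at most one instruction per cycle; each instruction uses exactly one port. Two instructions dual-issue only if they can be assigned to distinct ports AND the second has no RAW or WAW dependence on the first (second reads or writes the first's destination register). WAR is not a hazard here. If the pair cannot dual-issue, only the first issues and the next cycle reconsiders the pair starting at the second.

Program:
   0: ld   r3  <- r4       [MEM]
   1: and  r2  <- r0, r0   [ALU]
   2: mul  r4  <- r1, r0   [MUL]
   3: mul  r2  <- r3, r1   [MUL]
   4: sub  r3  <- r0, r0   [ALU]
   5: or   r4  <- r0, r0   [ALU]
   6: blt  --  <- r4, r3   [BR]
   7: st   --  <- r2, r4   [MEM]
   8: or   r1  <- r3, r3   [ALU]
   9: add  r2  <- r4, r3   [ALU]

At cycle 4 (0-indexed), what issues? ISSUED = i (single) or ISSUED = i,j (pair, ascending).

ISSUED = 6,7

  cy0 -> i0+i1 (ld.MEM;and.ALU) pair
  cy1 -> i2 (mul.MUL) no-port MUL/MUL
  cy2 -> i3+i4 (mul.MUL;sub.ALU) pair
  cy3 -> i5 (or.ALU) RAW r4
  cy4 -> i6+i7 (blt.BR;st.MEM) pair
  cy5 -> i8+i9 (or.ALU;add.ALU) pair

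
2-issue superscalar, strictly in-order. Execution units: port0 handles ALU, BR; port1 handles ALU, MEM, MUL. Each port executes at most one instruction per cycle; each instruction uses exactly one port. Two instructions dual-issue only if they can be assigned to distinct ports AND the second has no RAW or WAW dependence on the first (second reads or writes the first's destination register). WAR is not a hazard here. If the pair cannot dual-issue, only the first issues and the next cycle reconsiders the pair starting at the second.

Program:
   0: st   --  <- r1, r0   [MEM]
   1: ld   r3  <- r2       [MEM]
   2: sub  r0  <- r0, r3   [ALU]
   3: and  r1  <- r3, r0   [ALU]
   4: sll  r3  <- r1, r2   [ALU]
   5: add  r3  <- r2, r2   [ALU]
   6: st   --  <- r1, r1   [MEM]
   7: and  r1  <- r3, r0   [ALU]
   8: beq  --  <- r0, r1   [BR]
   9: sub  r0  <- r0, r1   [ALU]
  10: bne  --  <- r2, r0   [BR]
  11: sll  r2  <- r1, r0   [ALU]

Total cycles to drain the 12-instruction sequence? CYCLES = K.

CYCLES = 9

0. st.MEM @i0  | no-port MEM/MEM
1. ld.MEM @i1  | RAW r3
2. sub.ALU @i2  | RAW r0
3. and.ALU @i3  | RAW r1
4. sll.ALU @i4  | WAW r3
5. add.ALU st.MEM @i5&i6  | dual
6. and.ALU @i7  | RAW r1
7. beq.BR sub.ALU @i8&i9  | dual
8. bne.BR sll.ALU @i10&i11  | dual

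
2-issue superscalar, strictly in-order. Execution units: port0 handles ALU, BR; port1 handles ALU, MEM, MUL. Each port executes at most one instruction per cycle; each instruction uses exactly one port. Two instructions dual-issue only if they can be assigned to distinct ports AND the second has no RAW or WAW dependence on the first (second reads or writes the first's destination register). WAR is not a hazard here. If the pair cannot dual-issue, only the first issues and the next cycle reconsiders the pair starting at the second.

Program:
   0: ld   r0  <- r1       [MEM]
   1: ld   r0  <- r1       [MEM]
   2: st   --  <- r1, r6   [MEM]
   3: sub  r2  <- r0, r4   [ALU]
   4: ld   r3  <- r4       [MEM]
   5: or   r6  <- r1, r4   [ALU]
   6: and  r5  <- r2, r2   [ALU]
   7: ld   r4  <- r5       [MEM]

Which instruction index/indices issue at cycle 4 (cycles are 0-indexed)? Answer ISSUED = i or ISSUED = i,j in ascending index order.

t=0 i0:ld.MEM ; no-port MEM/MEM
t=1 i1:ld.MEM ; no-port MEM/MEM
t=2 i2+i3:st.MEM;sub.ALU ; dual
t=3 i4+i5:ld.MEM;or.ALU ; dual
t=4 i6:and.ALU ; RAW r5
t=5 i7:ld.MEM ; tail

ISSUED = 6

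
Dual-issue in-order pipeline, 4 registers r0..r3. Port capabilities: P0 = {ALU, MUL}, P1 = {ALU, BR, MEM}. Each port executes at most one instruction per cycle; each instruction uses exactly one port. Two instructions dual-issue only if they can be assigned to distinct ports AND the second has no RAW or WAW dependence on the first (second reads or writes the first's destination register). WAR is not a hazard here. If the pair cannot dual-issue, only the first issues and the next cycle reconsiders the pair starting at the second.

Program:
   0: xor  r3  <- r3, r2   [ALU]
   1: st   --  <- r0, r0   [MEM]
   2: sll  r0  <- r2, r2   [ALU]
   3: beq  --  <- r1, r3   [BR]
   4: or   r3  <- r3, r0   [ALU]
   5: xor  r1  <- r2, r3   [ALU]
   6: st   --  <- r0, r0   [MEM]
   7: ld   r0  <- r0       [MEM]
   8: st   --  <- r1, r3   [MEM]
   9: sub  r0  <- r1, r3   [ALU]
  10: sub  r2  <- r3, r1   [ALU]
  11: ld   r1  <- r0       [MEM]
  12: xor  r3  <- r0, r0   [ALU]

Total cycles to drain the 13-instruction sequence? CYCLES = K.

#0 head=0: xor.ALU+st.MEM i0,i1 pair
#1 head=2: sll.ALU+beq.BR i2,i3 pair
#2 head=4: or.ALU i4 RAW r3
#3 head=5: xor.ALU+st.MEM i5,i6 pair
#4 head=7: ld.MEM i7 no-port MEM/MEM
#5 head=8: st.MEM+sub.ALU i8,i9 pair
#6 head=10: sub.ALU+ld.MEM i10,i11 pair
#7 head=12: xor.ALU i12 tail

CYCLES = 8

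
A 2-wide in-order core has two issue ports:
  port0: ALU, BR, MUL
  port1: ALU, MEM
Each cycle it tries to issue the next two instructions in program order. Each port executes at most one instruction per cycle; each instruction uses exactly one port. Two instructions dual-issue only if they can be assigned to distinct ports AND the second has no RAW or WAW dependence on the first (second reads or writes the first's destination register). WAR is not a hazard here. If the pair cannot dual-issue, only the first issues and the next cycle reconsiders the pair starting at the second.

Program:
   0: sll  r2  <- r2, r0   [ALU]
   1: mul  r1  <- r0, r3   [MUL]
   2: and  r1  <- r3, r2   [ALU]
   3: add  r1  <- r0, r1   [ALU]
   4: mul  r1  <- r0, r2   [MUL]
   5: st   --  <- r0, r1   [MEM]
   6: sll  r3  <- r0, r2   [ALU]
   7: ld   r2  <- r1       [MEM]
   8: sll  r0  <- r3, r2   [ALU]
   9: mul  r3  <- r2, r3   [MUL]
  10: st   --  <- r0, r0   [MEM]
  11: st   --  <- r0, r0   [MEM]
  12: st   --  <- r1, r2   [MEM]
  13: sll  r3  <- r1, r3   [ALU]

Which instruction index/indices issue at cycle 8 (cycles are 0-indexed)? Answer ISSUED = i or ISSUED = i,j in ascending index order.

ISSUED = 11

0. sll.ALU/mul.MUL @i0,i1  | 2-wide
1. and.ALU @i2  | RAW+WAW r1
2. add.ALU @i3  | WAW r1
3. mul.MUL @i4  | RAW r1
4. st.MEM/sll.ALU @i5,i6  | 2-wide
5. ld.MEM @i7  | RAW r2
6. sll.ALU/mul.MUL @i8,i9  | 2-wide
7. st.MEM @i10  | no-port MEM/MEM
8. st.MEM @i11  | no-port MEM/MEM
9. st.MEM/sll.ALU @i12,i13  | 2-wide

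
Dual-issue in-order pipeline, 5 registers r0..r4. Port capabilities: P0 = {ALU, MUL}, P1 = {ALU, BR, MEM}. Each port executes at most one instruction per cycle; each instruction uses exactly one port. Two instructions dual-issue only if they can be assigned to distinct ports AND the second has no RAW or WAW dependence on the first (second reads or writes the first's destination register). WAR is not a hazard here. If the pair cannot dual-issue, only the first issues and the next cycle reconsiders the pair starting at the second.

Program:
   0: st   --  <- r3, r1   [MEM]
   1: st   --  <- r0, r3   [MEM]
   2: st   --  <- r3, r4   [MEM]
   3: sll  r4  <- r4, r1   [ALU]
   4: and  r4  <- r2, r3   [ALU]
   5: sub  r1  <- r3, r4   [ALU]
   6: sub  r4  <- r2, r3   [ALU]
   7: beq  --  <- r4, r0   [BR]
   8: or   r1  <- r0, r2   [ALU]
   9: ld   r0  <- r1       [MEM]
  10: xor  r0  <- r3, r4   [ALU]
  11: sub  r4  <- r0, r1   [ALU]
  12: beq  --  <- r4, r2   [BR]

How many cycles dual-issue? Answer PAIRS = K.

t=0 i0:st.MEM ; no-port MEM/MEM
t=1 i1:st.MEM ; no-port MEM/MEM
t=2 i2,i3:st.MEM;sll.ALU ; pair
t=3 i4:and.ALU ; RAW r4
t=4 i5,i6:sub.ALU;sub.ALU ; pair
t=5 i7,i8:beq.BR;or.ALU ; pair
t=6 i9:ld.MEM ; WAW r0
t=7 i10:xor.ALU ; RAW r0
t=8 i11:sub.ALU ; RAW r4
t=9 i12:beq.BR ; tail

PAIRS = 3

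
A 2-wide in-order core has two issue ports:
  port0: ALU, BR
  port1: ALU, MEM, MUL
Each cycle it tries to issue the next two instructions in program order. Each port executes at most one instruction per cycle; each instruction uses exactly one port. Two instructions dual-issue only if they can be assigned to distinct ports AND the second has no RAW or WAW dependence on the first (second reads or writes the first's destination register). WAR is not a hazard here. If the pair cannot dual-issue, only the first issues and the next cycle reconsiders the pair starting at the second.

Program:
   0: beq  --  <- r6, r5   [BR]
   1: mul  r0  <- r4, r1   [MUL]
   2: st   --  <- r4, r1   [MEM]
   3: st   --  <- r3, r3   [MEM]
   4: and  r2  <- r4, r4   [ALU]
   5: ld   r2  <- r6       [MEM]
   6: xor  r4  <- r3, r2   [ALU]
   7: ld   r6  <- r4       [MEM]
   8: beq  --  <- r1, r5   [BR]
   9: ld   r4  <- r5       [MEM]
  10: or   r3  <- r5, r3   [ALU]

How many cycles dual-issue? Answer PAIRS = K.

PAIRS = 4

  cy0 -> i0+i1 (beq;mul) pair
  cy1 -> i2 (st) no-port MEM/MEM
  cy2 -> i3+i4 (st;and) pair
  cy3 -> i5 (ld) RAW r2
  cy4 -> i6 (xor) RAW r4
  cy5 -> i7+i8 (ld;beq) pair
  cy6 -> i9+i10 (ld;or) pair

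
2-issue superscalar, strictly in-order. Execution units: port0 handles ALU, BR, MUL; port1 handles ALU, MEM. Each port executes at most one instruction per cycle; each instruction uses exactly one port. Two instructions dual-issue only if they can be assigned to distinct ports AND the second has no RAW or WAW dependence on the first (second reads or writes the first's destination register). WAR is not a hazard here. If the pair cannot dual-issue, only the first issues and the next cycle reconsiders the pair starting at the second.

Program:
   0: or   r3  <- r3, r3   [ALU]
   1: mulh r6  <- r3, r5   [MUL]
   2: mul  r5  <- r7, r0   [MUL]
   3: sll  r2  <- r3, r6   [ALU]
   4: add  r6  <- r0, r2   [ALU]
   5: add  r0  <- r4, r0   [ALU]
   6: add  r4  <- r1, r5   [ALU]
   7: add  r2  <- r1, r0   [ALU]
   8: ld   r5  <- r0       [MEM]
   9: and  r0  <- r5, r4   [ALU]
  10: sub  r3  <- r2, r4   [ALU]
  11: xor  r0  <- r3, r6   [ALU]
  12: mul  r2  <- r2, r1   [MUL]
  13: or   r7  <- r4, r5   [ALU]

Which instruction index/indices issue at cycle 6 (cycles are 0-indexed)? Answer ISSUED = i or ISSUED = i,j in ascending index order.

ISSUED = 9,10

[0] i0  or  -- RAW r3
[1] i1  mulh  -- no-port MUL/MUL
[2] i2+i3  mul sll  -- dual
[3] i4+i5  add add  -- dual
[4] i6+i7  add add  -- dual
[5] i8  ld  -- RAW r5
[6] i9+i10  and sub  -- dual
[7] i11+i12  xor mul  -- dual
[8] i13  or  -- tail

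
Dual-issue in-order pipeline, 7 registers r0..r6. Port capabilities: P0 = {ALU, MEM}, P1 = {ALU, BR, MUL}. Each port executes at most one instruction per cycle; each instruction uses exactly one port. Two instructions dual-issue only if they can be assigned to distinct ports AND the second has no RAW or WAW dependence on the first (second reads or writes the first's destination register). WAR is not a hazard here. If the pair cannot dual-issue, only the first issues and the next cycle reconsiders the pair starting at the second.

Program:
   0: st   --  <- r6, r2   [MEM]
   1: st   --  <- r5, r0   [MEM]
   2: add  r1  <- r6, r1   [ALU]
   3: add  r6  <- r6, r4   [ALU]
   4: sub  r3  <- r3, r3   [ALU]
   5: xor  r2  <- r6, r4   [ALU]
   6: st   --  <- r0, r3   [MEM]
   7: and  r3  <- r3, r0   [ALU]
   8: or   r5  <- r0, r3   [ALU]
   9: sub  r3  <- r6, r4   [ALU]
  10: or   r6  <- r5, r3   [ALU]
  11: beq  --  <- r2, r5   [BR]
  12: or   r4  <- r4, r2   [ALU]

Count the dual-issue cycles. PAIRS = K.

c0: i0 st.MEM  no-port MEM/MEM
c1: i1/i2 st.MEM add.ALU  2-wide
c2: i3/i4 add.ALU sub.ALU  2-wide
c3: i5/i6 xor.ALU st.MEM  2-wide
c4: i7 and.ALU  RAW r3
c5: i8/i9 or.ALU sub.ALU  2-wide
c6: i10/i11 or.ALU beq.BR  2-wide
c7: i12 or.ALU  tail

PAIRS = 5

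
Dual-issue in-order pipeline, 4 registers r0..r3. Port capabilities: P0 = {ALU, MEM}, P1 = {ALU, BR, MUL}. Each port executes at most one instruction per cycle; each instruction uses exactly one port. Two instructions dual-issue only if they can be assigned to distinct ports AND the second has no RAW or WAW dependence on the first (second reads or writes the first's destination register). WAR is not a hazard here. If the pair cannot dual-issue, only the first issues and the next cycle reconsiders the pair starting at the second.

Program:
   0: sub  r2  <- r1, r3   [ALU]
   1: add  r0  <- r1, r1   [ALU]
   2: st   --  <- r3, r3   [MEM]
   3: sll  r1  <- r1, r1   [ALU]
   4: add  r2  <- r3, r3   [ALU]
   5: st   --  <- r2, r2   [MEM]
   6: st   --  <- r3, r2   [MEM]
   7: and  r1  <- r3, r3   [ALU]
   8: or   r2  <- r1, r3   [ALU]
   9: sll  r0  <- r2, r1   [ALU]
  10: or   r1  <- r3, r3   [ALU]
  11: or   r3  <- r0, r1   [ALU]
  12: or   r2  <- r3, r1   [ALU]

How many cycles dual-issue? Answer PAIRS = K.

0. sub.ALU add.ALU @i0+i1  | 2-wide
1. st.MEM sll.ALU @i2+i3  | 2-wide
2. add.ALU @i4  | RAW r2
3. st.MEM @i5  | no-port MEM/MEM
4. st.MEM and.ALU @i6+i7  | 2-wide
5. or.ALU @i8  | RAW r2
6. sll.ALU or.ALU @i9+i10  | 2-wide
7. or.ALU @i11  | RAW r3
8. or.ALU @i12  | tail

PAIRS = 4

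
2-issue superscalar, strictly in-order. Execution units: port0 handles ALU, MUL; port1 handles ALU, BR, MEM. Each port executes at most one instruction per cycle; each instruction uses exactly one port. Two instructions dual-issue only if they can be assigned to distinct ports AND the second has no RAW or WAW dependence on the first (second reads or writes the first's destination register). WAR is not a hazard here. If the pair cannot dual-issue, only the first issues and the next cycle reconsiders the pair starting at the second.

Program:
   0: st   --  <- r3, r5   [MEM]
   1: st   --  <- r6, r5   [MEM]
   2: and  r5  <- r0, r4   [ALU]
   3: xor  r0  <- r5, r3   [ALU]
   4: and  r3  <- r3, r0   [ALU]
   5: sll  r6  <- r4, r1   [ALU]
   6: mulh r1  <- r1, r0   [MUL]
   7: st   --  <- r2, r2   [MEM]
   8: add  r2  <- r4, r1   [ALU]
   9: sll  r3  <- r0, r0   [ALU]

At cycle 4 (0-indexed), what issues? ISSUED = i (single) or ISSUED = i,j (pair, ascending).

ISSUED = 6,7

#0 head=0: st i0 no-port MEM/MEM
#1 head=1: st/and i1/i2 2-wide
#2 head=3: xor i3 RAW r0
#3 head=4: and/sll i4/i5 2-wide
#4 head=6: mulh/st i6/i7 2-wide
#5 head=8: add/sll i8/i9 2-wide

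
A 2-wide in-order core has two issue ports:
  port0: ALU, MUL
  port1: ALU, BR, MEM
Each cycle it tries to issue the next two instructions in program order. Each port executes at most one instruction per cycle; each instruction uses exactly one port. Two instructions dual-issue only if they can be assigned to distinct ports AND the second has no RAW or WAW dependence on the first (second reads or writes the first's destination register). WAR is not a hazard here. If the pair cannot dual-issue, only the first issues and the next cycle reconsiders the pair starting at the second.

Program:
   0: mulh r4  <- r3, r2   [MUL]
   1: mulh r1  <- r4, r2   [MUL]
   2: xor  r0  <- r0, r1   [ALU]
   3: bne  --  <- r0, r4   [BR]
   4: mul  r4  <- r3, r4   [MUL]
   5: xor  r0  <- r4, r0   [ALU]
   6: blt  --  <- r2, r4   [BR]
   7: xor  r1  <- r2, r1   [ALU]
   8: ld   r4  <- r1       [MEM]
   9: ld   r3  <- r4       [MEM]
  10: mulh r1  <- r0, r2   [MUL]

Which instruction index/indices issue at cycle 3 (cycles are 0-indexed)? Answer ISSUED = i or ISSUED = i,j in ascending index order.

ISSUED = 3,4

0. mulh.MUL @i0  | no-port MUL/MUL
1. mulh.MUL @i1  | RAW r1
2. xor.ALU @i2  | RAW r0
3. bne.BR/mul.MUL @i3+i4  | dual
4. xor.ALU/blt.BR @i5+i6  | dual
5. xor.ALU @i7  | RAW r1
6. ld.MEM @i8  | no-port MEM/MEM
7. ld.MEM/mulh.MUL @i9+i10  | dual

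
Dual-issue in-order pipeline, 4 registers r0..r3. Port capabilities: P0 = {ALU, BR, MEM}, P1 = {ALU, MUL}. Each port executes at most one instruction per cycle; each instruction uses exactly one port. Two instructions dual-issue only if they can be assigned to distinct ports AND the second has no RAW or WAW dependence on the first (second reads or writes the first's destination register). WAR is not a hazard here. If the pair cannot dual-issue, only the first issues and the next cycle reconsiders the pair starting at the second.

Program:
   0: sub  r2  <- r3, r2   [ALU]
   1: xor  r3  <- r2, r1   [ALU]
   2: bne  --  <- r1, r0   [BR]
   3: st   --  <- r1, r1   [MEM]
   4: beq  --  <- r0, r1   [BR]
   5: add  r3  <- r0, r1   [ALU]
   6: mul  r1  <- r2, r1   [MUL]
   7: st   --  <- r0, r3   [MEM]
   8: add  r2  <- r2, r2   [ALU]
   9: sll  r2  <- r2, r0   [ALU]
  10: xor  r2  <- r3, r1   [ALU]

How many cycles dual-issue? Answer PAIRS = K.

PAIRS = 3

[0] i0  sub  -- RAW r2
[1] i1/i2  xor/bne  -- pair
[2] i3  st  -- no-port MEM/BR
[3] i4/i5  beq/add  -- pair
[4] i6/i7  mul/st  -- pair
[5] i8  add  -- RAW+WAW r2
[6] i9  sll  -- WAW r2
[7] i10  xor  -- tail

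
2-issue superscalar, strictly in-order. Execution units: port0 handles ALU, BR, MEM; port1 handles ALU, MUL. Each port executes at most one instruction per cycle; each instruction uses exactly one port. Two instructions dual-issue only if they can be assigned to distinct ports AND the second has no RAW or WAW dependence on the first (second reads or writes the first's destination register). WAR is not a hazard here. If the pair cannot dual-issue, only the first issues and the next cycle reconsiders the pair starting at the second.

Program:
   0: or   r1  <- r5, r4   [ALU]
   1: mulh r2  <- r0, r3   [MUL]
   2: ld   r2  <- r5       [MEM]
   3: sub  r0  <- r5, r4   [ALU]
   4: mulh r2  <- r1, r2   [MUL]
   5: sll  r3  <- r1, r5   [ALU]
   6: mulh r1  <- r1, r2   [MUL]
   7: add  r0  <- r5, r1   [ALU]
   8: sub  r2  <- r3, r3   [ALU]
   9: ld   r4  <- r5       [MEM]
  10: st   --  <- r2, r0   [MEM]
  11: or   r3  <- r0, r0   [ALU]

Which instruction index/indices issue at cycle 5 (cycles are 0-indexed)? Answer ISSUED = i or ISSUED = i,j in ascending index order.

ISSUED = 9

0. or mulh @i0&i1  | 2-wide
1. ld sub @i2&i3  | 2-wide
2. mulh sll @i4&i5  | 2-wide
3. mulh @i6  | RAW r1
4. add sub @i7&i8  | 2-wide
5. ld @i9  | no-port MEM/MEM
6. st or @i10&i11  | 2-wide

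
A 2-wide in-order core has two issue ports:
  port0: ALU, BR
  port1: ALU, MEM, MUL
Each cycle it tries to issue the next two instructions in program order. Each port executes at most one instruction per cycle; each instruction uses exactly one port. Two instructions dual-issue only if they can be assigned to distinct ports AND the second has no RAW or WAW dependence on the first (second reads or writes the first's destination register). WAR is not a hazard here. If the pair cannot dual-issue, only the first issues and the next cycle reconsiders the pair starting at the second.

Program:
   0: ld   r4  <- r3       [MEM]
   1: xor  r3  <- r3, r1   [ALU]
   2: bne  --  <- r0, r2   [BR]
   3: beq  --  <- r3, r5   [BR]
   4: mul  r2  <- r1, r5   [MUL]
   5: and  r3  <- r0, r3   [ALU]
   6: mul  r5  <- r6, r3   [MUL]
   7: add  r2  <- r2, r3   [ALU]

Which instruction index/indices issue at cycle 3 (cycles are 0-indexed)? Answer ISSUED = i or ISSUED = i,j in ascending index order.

[0] i0&i1  ld;xor  -- 2-wide
[1] i2  bne  -- no-port BR/BR
[2] i3&i4  beq;mul  -- 2-wide
[3] i5  and  -- RAW r3
[4] i6&i7  mul;add  -- 2-wide

ISSUED = 5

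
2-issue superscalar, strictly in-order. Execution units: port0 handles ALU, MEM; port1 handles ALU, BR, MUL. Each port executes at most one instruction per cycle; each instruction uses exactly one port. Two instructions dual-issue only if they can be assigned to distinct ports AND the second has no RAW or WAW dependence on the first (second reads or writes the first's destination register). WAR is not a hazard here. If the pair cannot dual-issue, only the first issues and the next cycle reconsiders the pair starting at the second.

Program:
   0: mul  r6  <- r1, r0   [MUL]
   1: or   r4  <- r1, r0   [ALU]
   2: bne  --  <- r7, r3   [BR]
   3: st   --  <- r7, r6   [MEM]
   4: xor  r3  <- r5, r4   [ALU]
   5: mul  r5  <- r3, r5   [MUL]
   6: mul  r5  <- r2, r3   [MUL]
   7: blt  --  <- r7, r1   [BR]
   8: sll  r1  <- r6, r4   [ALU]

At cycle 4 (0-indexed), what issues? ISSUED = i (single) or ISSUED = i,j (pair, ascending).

ISSUED = 6

c0: i0,i1 mul+or  2-wide
c1: i2,i3 bne+st  2-wide
c2: i4 xor  RAW r3
c3: i5 mul  no-port MUL/MUL
c4: i6 mul  no-port MUL/BR
c5: i7,i8 blt+sll  2-wide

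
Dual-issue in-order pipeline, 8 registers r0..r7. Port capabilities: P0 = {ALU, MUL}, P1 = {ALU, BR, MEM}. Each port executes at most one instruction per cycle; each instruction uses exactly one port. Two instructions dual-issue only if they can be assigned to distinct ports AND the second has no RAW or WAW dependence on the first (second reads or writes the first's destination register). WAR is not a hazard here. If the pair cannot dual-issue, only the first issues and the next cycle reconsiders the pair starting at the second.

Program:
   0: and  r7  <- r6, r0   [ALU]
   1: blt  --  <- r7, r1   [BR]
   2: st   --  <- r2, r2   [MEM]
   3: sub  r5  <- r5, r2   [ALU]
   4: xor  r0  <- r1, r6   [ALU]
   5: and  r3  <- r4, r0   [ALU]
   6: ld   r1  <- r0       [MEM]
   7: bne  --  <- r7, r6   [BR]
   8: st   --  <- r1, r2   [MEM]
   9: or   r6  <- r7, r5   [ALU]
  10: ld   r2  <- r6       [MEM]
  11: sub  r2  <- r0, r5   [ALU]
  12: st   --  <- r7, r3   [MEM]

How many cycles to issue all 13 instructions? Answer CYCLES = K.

#0 head=0: and.ALU i0 RAW r7
#1 head=1: blt.BR i1 no-port BR/MEM
#2 head=2: st.MEM/sub.ALU i2&i3 2-wide
#3 head=4: xor.ALU i4 RAW r0
#4 head=5: and.ALU/ld.MEM i5&i6 2-wide
#5 head=7: bne.BR i7 no-port BR/MEM
#6 head=8: st.MEM/or.ALU i8&i9 2-wide
#7 head=10: ld.MEM i10 WAW r2
#8 head=11: sub.ALU/st.MEM i11&i12 2-wide

CYCLES = 9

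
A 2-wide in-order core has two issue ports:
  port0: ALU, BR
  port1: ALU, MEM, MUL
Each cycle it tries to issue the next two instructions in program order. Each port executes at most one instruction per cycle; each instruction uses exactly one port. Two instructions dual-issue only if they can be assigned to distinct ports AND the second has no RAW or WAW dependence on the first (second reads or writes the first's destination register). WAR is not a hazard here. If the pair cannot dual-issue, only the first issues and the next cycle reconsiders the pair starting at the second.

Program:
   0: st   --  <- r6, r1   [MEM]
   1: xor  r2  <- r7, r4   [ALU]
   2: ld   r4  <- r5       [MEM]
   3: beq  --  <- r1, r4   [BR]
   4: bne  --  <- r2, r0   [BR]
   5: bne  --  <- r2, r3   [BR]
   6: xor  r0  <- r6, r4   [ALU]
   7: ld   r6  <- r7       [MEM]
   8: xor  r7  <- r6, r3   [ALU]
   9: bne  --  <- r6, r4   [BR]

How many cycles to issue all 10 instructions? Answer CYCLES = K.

CYCLES = 7

[0] i0/i1  st.MEM+xor.ALU  -- 2-wide
[1] i2  ld.MEM  -- RAW r4
[2] i3  beq.BR  -- no-port BR/BR
[3] i4  bne.BR  -- no-port BR/BR
[4] i5/i6  bne.BR+xor.ALU  -- 2-wide
[5] i7  ld.MEM  -- RAW r6
[6] i8/i9  xor.ALU+bne.BR  -- 2-wide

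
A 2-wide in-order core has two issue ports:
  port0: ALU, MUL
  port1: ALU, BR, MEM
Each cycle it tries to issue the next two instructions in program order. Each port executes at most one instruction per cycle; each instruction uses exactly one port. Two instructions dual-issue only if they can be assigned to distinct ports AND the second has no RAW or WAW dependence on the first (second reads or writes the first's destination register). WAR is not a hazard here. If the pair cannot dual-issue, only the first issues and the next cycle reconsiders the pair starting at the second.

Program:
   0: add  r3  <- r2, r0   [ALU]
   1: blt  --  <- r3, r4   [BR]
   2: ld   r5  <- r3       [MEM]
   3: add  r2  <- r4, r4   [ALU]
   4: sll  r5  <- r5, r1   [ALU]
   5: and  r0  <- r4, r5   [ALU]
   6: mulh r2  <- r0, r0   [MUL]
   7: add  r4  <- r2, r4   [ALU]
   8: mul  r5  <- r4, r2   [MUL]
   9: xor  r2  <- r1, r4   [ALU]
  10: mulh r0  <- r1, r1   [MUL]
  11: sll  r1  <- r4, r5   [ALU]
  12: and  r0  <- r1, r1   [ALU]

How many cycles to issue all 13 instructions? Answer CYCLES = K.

  cy0 -> i0 (add.ALU) RAW r3
  cy1 -> i1 (blt.BR) no-port BR/MEM
  cy2 -> i2/i3 (ld.MEM/add.ALU) 2-wide
  cy3 -> i4 (sll.ALU) RAW r5
  cy4 -> i5 (and.ALU) RAW r0
  cy5 -> i6 (mulh.MUL) RAW r2
  cy6 -> i7 (add.ALU) RAW r4
  cy7 -> i8/i9 (mul.MUL/xor.ALU) 2-wide
  cy8 -> i10/i11 (mulh.MUL/sll.ALU) 2-wide
  cy9 -> i12 (and.ALU) tail

CYCLES = 10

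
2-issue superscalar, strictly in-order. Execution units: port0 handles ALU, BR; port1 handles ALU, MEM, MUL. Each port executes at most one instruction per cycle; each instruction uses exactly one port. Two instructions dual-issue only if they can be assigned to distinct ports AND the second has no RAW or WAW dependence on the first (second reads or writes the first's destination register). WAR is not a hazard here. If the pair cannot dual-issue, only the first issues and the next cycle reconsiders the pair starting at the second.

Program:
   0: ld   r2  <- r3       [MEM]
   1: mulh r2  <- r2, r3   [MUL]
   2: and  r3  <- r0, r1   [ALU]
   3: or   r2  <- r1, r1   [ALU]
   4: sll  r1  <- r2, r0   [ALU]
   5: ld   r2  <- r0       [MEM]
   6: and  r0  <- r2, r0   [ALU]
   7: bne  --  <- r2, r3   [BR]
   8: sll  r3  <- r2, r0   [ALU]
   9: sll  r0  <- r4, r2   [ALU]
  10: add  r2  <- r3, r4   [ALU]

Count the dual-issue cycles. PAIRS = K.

PAIRS = 4

[0] i0  ld  -- no-port MEM/MUL
[1] i1&i2  mulh/and  -- 2-wide
[2] i3  or  -- RAW r2
[3] i4&i5  sll/ld  -- 2-wide
[4] i6&i7  and/bne  -- 2-wide
[5] i8&i9  sll/sll  -- 2-wide
[6] i10  add  -- tail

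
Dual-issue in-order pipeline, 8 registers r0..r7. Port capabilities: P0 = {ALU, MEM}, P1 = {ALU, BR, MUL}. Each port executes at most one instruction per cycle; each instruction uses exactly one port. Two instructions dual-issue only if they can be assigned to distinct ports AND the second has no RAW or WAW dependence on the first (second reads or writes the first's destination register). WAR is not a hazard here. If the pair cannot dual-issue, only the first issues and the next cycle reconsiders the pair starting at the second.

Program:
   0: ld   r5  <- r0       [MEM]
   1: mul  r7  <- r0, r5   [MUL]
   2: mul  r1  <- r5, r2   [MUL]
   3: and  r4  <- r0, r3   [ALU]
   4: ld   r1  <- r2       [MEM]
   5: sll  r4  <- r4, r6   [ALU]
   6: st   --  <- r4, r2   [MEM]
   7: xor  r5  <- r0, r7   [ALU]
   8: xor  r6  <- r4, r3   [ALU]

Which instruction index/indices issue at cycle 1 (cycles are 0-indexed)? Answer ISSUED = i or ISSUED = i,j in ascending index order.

[0] i0  ld  -- RAW r5
[1] i1  mul  -- no-port MUL/MUL
[2] i2,i3  mul+and  -- pair
[3] i4,i5  ld+sll  -- pair
[4] i6,i7  st+xor  -- pair
[5] i8  xor  -- tail

ISSUED = 1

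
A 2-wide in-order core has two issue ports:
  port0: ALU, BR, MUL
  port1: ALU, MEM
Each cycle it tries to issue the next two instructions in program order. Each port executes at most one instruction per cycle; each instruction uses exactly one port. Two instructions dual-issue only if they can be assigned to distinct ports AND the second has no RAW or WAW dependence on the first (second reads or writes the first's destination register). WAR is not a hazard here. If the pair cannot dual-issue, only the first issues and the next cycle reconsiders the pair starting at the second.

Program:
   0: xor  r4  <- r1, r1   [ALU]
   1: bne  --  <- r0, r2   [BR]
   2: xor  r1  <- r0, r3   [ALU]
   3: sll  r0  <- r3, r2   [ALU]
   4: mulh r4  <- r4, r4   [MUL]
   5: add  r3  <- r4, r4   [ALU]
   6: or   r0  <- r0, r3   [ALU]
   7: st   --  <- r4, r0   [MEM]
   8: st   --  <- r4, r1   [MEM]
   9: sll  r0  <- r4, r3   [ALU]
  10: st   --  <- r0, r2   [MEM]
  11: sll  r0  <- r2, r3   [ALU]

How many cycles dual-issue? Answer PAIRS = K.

[0] i0&i1  xor/bne  -- pair
[1] i2&i3  xor/sll  -- pair
[2] i4  mulh  -- RAW r4
[3] i5  add  -- RAW r3
[4] i6  or  -- RAW r0
[5] i7  st  -- no-port MEM/MEM
[6] i8&i9  st/sll  -- pair
[7] i10&i11  st/sll  -- pair

PAIRS = 4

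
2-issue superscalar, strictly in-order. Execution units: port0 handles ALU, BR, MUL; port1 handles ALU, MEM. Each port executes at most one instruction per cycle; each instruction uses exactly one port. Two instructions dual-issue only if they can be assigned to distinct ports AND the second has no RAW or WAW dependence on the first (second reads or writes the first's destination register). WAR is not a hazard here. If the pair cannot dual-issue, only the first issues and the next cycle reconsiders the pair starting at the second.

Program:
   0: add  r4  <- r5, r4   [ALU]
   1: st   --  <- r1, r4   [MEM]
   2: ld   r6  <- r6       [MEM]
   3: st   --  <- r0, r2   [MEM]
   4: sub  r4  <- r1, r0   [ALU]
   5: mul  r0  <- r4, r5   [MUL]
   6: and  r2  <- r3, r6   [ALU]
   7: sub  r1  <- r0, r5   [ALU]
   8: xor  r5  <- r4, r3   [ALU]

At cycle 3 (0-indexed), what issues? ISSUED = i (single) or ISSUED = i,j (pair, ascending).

ISSUED = 3,4

0. add.ALU @i0  | RAW r4
1. st.MEM @i1  | no-port MEM/MEM
2. ld.MEM @i2  | no-port MEM/MEM
3. st.MEM/sub.ALU @i3/i4  | pair
4. mul.MUL/and.ALU @i5/i6  | pair
5. sub.ALU/xor.ALU @i7/i8  | pair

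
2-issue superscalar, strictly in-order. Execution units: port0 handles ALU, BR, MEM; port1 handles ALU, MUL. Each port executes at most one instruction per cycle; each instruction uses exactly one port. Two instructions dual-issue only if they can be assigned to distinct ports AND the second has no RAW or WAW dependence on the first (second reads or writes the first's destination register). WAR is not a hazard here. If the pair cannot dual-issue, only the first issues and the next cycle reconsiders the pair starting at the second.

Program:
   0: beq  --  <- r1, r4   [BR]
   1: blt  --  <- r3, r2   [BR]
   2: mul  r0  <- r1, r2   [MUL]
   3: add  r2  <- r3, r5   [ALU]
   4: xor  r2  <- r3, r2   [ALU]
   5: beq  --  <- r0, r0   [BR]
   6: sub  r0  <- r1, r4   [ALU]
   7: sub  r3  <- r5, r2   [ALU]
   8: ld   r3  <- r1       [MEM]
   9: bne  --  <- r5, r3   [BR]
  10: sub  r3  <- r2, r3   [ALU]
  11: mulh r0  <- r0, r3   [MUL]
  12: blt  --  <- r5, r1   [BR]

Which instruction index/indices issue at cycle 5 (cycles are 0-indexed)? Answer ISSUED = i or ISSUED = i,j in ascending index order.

ISSUED = 8

0. beq.BR @i0  | no-port BR/BR
1. blt.BR/mul.MUL @i1/i2  | dual
2. add.ALU @i3  | RAW+WAW r2
3. xor.ALU/beq.BR @i4/i5  | dual
4. sub.ALU/sub.ALU @i6/i7  | dual
5. ld.MEM @i8  | no-port MEM/BR
6. bne.BR/sub.ALU @i9/i10  | dual
7. mulh.MUL/blt.BR @i11/i12  | dual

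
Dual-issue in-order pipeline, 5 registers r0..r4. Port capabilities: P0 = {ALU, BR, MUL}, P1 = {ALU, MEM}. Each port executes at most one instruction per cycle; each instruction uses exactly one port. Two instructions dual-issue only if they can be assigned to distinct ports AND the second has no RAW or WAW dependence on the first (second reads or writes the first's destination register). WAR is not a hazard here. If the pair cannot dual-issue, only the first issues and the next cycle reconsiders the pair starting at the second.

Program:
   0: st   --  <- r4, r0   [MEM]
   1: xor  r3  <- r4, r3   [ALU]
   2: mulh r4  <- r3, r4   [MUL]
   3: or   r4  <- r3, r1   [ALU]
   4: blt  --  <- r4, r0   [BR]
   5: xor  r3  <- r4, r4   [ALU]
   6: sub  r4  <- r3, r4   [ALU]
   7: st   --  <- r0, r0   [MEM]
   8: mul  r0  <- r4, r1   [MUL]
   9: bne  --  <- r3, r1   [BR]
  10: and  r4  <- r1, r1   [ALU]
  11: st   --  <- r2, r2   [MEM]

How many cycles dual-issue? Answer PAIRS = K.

PAIRS = 4

0. st xor @i0+i1  | pair
1. mulh @i2  | WAW r4
2. or @i3  | RAW r4
3. blt xor @i4+i5  | pair
4. sub st @i6+i7  | pair
5. mul @i8  | no-port MUL/BR
6. bne and @i9+i10  | pair
7. st @i11  | tail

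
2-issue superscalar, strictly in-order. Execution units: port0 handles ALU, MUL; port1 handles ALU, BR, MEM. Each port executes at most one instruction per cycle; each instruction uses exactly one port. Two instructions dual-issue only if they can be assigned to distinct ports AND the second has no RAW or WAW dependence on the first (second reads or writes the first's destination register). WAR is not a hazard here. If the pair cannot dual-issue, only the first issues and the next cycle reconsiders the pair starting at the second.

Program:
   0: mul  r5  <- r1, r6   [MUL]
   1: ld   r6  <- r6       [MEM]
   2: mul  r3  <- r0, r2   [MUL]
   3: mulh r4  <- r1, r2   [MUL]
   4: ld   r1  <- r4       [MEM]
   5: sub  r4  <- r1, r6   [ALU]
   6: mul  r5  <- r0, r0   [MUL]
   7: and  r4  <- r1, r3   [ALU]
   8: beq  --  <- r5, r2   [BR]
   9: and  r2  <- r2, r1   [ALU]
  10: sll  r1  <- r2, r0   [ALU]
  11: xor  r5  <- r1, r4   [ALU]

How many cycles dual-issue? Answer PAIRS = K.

[0] i0/i1  mul.MUL;ld.MEM  -- pair
[1] i2  mul.MUL  -- no-port MUL/MUL
[2] i3  mulh.MUL  -- RAW r4
[3] i4  ld.MEM  -- RAW r1
[4] i5/i6  sub.ALU;mul.MUL  -- pair
[5] i7/i8  and.ALU;beq.BR  -- pair
[6] i9  and.ALU  -- RAW r2
[7] i10  sll.ALU  -- RAW r1
[8] i11  xor.ALU  -- tail

PAIRS = 3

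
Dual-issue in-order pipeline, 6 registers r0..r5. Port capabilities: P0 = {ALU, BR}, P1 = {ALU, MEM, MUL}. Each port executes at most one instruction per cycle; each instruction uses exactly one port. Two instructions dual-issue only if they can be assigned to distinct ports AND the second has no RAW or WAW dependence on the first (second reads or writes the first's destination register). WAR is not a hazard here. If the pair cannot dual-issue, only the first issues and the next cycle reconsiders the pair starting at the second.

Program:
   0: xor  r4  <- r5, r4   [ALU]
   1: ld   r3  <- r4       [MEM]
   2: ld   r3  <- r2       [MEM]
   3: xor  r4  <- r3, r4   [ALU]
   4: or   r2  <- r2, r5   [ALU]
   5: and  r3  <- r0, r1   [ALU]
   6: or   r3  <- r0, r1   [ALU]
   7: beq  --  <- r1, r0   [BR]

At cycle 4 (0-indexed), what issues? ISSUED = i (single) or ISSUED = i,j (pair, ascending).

[0] i0  xor  -- RAW r4
[1] i1  ld  -- no-port MEM/MEM
[2] i2  ld  -- RAW r3
[3] i3,i4  xor or  -- pair
[4] i5  and  -- WAW r3
[5] i6,i7  or beq  -- pair

ISSUED = 5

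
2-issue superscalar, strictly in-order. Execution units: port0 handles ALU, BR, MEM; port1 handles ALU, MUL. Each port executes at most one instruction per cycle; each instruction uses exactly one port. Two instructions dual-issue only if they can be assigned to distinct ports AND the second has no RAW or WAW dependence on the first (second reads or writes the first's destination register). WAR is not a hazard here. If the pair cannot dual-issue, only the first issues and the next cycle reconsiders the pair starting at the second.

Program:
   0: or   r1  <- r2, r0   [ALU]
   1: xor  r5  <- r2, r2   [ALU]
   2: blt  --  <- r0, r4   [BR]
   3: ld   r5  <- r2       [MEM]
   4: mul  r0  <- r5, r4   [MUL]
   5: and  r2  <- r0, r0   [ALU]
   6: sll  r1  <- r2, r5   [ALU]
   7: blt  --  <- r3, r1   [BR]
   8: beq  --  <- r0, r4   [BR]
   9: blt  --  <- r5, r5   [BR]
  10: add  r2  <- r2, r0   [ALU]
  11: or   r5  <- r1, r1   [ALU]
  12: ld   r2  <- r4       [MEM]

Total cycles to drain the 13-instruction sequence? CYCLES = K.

[0] i0&i1  or+xor  -- dual
[1] i2  blt  -- no-port BR/MEM
[2] i3  ld  -- RAW r5
[3] i4  mul  -- RAW r0
[4] i5  and  -- RAW r2
[5] i6  sll  -- RAW r1
[6] i7  blt  -- no-port BR/BR
[7] i8  beq  -- no-port BR/BR
[8] i9&i10  blt+add  -- dual
[9] i11&i12  or+ld  -- dual

CYCLES = 10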